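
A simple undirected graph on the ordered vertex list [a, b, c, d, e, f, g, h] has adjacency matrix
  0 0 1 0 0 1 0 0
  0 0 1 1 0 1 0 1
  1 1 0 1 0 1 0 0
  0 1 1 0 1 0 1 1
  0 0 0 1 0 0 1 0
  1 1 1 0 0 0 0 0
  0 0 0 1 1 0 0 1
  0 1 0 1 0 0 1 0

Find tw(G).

2

A width-2 tree decomposition is:
Bags: B1 = {b, c, d}  B2 = {b, c, f}  B3 = {b, d, h}  B4 = {d, g, h}  B5 = {a, c, f}  B6 = {d, e, g}
Tree: B1–B2, B1–B3, B3–B4, B2–B5, B4–B6
Every bag has size at most 3, so the width is 3 − 1 = 2 and tw(G) ≤ 2. For the lower bound, the 3 vertices {d, e, g} are pairwise adjacent, and any tree decomposition puts a clique entirely inside one bag — forcing width ≥ 2. Hence tw(G) = 2 exactly.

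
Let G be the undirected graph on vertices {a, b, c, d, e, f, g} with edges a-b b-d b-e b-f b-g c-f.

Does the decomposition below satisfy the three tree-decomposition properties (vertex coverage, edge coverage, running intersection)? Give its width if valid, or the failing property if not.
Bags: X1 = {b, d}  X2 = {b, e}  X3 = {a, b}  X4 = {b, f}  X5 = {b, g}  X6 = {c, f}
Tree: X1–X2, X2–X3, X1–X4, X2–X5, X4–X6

Checking the three conditions: (i) the bags cover all of {a, b, c, d, e, f, g}; (ii) for each edge, some bag contains both endpoints; (iii) the bags containing any fixed vertex form a subtree. All hold, so the decomposition is valid with width 2 − 1 = 1.

Yes; width 1.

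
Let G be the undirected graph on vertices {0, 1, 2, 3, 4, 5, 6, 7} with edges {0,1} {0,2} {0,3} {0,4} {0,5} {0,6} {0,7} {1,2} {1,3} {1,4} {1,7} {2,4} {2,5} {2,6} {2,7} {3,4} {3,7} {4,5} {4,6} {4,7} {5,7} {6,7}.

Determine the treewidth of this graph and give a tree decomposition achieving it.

Treewidth 4.
One optimal decomposition is:
Bags: B1 = {0, 2, 4, 6, 7}  B2 = {0, 1, 2, 4, 7}  B3 = {0, 1, 3, 4, 7}  B4 = {0, 2, 4, 5, 7}
Tree: B1–B2, B2–B3, B1–B4

Each bag holds 5 vertices, so the decomposition has width 4, which upper-bounds the treewidth. On the other hand G contains the 5-clique {0, 1, 2, 4, 7}. A clique must lie in a single bag of any decomposition, so no decomposition can have width below 4. Combining the bounds, tw(G) = 4.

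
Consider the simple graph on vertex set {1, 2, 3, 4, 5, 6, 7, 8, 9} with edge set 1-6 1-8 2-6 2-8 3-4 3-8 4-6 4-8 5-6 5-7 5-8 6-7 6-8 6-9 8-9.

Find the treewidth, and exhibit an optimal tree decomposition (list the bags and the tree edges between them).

Treewidth 2.
One such decomposition:
Bags: B1 = {5, 6, 8}  B2 = {2, 6, 8}  B3 = {6, 8, 9}  B4 = {1, 6, 8}  B5 = {5, 6, 7}  B6 = {4, 6, 8}  B7 = {3, 4, 8}
Tree: B1–B2, B2–B3, B1–B4, B1–B5, B4–B6, B6–B7

Each bag holds 3 vertices, so the decomposition has width 2, which upper-bounds the treewidth. For the lower bound, the 3 vertices {3, 4, 8} are pairwise adjacent, and any tree decomposition puts a clique entirely inside one bag — forcing width ≥ 2. Combining the bounds, tw(G) = 2.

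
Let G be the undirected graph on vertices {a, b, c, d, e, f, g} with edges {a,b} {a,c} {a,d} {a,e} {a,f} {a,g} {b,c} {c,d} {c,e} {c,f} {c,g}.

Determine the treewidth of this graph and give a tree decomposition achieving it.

Treewidth 2.
One such decomposition:
Bags: B1 = {a, b, c}  B2 = {a, c, f}  B3 = {a, c, g}  B4 = {a, c, e}  B5 = {a, c, d}
Tree: B1–B2, B2–B3, B1–B4, B1–B5

The largest bag has 3 vertices, giving width 2; this decomposition certifies tw(G) ≤ 2. For the lower bound, the 3 vertices {a, c, d} are pairwise adjacent, and any tree decomposition puts a clique entirely inside one bag — forcing width ≥ 2. Hence tw(G) = 2 exactly.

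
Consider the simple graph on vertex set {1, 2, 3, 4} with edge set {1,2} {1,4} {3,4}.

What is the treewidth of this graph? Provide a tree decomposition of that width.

Every bag has size at most 2, so the width is 2 − 1 = 1 and tw(G) ≤ 1. Any graph with an edge has treewidth ≥ 1, and G has the edge 2–1. Hence tw(G) = 1 exactly.

Treewidth 1.
One optimal decomposition is:
Bags: B1 = {1, 2}  B2 = {1, 4}  B3 = {3, 4}
Tree: B1–B2, B2–B3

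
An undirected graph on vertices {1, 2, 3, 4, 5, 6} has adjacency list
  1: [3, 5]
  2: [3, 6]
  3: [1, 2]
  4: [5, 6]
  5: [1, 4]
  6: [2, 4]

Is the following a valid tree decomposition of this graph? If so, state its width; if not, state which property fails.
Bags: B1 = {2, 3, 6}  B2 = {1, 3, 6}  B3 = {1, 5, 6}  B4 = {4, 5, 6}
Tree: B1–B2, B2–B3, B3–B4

Vertex coverage: the bags together contain {1, 2, 3, 4, 5, 6}, the full vertex set. Edge coverage: each edge of G has both endpoints in at least one bag. Running intersection: for every vertex, the bags containing it form a connected subtree. All three properties hold, so this is a valid tree decomposition of width max|bag| − 1 = 2, and hence tw(G) ≤ 2.

Yes; width 2.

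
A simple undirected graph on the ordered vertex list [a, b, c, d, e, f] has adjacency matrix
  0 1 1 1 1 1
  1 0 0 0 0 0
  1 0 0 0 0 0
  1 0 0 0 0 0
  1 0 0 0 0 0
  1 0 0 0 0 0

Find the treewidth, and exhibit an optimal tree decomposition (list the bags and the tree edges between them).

Treewidth 1.
One such decomposition:
Bags: B1 = {a, e}  B2 = {a, d}  B3 = {a, f}  B4 = {a, c}  B5 = {a, b}
Tree: B1–B2, B2–B3, B3–B4, B2–B5

Each bag holds 2 vertices, so the decomposition has width 1, which upper-bounds the treewidth. Any graph with an edge has treewidth ≥ 1, and G has the edge e–a. Therefore the treewidth is 1.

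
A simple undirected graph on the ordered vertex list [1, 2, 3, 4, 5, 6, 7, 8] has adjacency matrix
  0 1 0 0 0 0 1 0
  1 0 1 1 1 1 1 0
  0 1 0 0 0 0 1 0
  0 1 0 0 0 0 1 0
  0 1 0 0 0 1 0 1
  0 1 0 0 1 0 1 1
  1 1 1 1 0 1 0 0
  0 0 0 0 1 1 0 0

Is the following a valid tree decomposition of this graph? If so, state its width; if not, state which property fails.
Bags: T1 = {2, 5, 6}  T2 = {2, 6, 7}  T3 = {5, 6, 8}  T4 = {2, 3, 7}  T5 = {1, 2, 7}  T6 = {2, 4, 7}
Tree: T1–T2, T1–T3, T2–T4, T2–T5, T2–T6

Checking the three conditions: (i) the bags cover all of {1, 2, 3, 4, 5, 6, 7, 8}; (ii) for each edge, some bag contains both endpoints; (iii) the bags containing any fixed vertex form a subtree. All hold, so the decomposition is valid with width 3 − 1 = 2.

Yes; width 2.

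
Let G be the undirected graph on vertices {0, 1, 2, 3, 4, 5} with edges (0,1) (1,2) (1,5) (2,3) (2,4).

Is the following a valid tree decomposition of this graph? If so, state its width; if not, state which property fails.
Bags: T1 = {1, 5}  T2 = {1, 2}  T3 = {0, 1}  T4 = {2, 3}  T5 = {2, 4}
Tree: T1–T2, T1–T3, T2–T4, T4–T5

Every vertex of G appears in some bag (union = {0, 1, 2, 3, 4, 5}); every edge is covered by a bag; and for each vertex v the set of bags containing v is connected in the bag tree. The decomposition is therefore valid. The largest bag has 2 vertices, so the width is 1.

Yes; width 1.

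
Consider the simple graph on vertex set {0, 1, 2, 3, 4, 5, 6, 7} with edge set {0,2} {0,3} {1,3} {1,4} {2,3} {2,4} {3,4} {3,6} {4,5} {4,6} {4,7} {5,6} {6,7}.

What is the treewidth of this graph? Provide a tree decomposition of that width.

Treewidth 2.
One optimal decomposition is:
Bags: B1 = {2, 3, 4}  B2 = {0, 2, 3}  B3 = {1, 3, 4}  B4 = {3, 4, 6}  B5 = {4, 6, 7}  B6 = {4, 5, 6}
Tree: B1–B2, B1–B3, B1–B4, B4–B5, B5–B6

The largest bag has 3 vertices, giving width 2; this decomposition certifies tw(G) ≤ 2. Conversely, {0, 2, 3} is a clique of size 3, and the vertices of any clique must share a bag in every tree decomposition; so some bag has ≥ 3 vertices and tw(G) ≥ 2. Therefore the treewidth is 2.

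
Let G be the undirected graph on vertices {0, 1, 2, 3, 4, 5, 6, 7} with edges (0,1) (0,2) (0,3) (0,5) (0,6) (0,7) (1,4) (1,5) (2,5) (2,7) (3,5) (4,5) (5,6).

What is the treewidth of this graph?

A width-2 tree decomposition is:
Bags: B1 = {0, 1, 5}  B2 = {0, 3, 5}  B3 = {0, 5, 6}  B4 = {0, 2, 5}  B5 = {1, 4, 5}  B6 = {0, 2, 7}
Tree: B1–B2, B2–B3, B1–B4, B1–B5, B4–B6
The largest bag has 3 vertices, giving width 2; this decomposition certifies tw(G) ≤ 2. Conversely, {0, 1, 5} is a clique of size 3, and the vertices of any clique must share a bag in every tree decomposition; so some bag has ≥ 3 vertices and tw(G) ≥ 2. Combining the bounds, tw(G) = 2.

2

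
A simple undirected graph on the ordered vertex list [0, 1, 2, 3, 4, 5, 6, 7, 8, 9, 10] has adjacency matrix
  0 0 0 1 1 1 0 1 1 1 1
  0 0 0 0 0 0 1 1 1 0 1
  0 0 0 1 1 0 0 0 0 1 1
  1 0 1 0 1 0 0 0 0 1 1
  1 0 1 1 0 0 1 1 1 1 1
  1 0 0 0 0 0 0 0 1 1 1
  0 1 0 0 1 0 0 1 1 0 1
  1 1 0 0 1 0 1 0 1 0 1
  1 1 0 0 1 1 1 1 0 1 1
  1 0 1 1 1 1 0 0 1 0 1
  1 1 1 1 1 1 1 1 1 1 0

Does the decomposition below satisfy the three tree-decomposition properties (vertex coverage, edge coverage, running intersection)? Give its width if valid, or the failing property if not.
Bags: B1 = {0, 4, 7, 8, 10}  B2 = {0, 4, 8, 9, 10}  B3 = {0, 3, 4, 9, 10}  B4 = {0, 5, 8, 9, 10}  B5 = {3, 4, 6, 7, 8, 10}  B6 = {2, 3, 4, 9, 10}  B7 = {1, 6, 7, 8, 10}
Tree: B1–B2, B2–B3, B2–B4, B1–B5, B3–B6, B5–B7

A tree decomposition must satisfy three properties: every vertex lies in some bag; for every edge, both endpoints lie together in some bag; and for every vertex, the bags containing it form a connected subtree. Here bags containing vertex 3 are not connected in the tree, so the decomposition is invalid.

No — bags containing vertex 3 are not connected in the tree.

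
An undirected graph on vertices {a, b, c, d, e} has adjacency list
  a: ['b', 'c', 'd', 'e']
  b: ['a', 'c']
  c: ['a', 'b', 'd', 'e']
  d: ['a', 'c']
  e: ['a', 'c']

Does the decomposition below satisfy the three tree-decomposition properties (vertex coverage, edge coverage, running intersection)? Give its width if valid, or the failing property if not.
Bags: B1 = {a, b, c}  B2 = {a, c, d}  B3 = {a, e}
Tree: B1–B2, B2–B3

No — edge (c,e) lies in no bag.

A tree decomposition must satisfy three properties: every vertex lies in some bag; for every edge, both endpoints lie together in some bag; and for every vertex, the bags containing it form a connected subtree. Here edge (c,e) lies in no bag, so the decomposition is invalid.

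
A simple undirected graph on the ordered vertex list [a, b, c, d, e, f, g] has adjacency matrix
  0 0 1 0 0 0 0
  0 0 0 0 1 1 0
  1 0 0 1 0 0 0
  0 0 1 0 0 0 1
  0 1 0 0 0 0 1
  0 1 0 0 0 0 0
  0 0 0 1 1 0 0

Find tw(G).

1

A width-1 tree decomposition is:
Bags: B1 = {a, c}  B2 = {c, d}  B3 = {d, g}  B4 = {e, g}  B5 = {b, e}  B6 = {b, f}
Tree: B1–B2, B2–B3, B3–B4, B4–B5, B5–B6
Each bag holds 2 vertices, so the decomposition has width 1, which upper-bounds the treewidth. Any graph with an edge has treewidth ≥ 1, and G has the edge a–c. The upper and lower bounds meet at 1, so that is the treewidth.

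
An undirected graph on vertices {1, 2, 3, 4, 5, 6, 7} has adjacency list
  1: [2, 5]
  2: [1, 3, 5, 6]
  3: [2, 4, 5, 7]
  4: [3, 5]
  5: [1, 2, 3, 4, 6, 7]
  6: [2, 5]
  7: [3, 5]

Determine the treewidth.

A width-2 tree decomposition is:
Bags: B1 = {3, 4, 5}  B2 = {3, 5, 7}  B3 = {2, 3, 5}  B4 = {1, 2, 5}  B5 = {2, 5, 6}
Tree: B1–B2, B1–B3, B3–B4, B4–B5
The largest bag has 3 vertices, giving width 2; this decomposition certifies tw(G) ≤ 2. On the other hand G contains the 3-clique {1, 2, 5}. A clique must lie in a single bag of any decomposition, so no decomposition can have width below 2. Hence tw(G) = 2 exactly.

2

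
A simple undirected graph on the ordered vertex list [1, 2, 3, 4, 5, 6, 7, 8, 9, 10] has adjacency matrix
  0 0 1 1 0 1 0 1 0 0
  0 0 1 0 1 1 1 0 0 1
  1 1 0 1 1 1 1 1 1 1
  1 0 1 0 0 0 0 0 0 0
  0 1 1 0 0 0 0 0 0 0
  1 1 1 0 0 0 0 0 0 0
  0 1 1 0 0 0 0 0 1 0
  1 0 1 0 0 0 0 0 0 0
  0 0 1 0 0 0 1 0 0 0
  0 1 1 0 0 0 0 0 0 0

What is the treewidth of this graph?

A width-2 tree decomposition is:
Bags: B1 = {1, 3, 6}  B2 = {2, 3, 6}  B3 = {2, 3, 5}  B4 = {2, 3, 7}  B5 = {3, 7, 9}  B6 = {1, 3, 8}  B7 = {2, 3, 10}  B8 = {1, 3, 4}
Tree: B1–B2, B2–B3, B3–B4, B4–B5, B1–B6, B2–B7, B6–B8
Each bag holds 3 vertices, so the decomposition has width 2, which upper-bounds the treewidth. Conversely, {1, 3, 8} is a clique of size 3, and the vertices of any clique must share a bag in every tree decomposition; so some bag has ≥ 3 vertices and tw(G) ≥ 2. Combining the bounds, tw(G) = 2.

2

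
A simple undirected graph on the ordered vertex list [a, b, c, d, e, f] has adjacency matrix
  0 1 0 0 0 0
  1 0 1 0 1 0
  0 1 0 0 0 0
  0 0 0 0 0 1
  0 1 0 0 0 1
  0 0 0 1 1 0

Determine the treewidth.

A width-1 tree decomposition is:
Bags: B1 = {b, e}  B2 = {e, f}  B3 = {d, f}  B4 = {a, b}  B5 = {b, c}
Tree: B1–B2, B2–B3, B1–B4, B4–B5
Every bag has size at most 2, so the width is 2 − 1 = 1 and tw(G) ≤ 1. Any graph with an edge has treewidth ≥ 1, and G has the edge b–e. Hence tw(G) = 1 exactly.

1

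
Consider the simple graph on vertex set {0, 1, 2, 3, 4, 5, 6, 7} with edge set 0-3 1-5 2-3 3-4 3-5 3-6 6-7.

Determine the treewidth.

A width-1 tree decomposition is:
Bags: B1 = {6, 7}  B2 = {3, 6}  B3 = {3, 5}  B4 = {3, 4}  B5 = {1, 5}  B6 = {2, 3}  B7 = {0, 3}
Tree: B1–B2, B2–B3, B2–B4, B3–B5, B3–B6, B3–B7
Every bag has size at most 2, so the width is 2 − 1 = 1 and tw(G) ≤ 1. Since G has at least one edge (e.g. 6–7), it is not an edgeless graph, so tw(G) ≥ 1. Therefore the treewidth is 1.

1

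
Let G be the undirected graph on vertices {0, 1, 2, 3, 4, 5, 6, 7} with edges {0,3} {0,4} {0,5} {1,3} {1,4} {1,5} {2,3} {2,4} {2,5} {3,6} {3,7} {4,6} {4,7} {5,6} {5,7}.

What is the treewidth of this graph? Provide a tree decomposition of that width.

Treewidth 3.
One such decomposition:
Bags: B1 = {1, 3, 4, 5}  B2 = {2, 3, 4, 5}  B3 = {3, 4, 5, 7}  B4 = {3, 4, 5, 6}  B5 = {0, 3, 4, 5}
Tree: B1–B2, B2–B3, B3–B4, B4–B5

Each bag holds 4 vertices, so the decomposition has width 3, which upper-bounds the treewidth. For the lower bound: the 4 vertex sets {1,3}, {2,5}, {4}, {7} are disjoint, each induces a connected subgraph, and every pair is joined by at least one edge of G. Contracting each set to a single vertex therefore yields K_{4} as a minor, and since treewidth is minor-monotone, tw(G) ≥ tw(K_{4}) = 3. Hence tw(G) = 3 exactly.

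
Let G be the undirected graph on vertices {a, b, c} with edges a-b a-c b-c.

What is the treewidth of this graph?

2

A width-2 tree decomposition is:
Bags: B1 = {a, b, c}
Tree: (single bag)
A single bag containing all 3 vertices is trivially a valid decomposition of width 2. On the other hand G contains the 3-clique {a, b, c}. A clique must lie in a single bag of any decomposition, so no decomposition can have width below 2. Hence tw(G) = 2 exactly.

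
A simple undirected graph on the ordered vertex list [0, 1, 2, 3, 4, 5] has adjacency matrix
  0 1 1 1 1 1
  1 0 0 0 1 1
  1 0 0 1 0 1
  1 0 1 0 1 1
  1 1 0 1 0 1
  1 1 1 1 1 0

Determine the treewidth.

3

A width-3 tree decomposition is:
Bags: B1 = {0, 3, 4, 5}  B2 = {0, 1, 4, 5}  B3 = {0, 2, 3, 5}
Tree: B1–B2, B1–B3
Every bag has size at most 4, so the width is 4 − 1 = 3 and tw(G) ≤ 3. On the other hand G contains the 4-clique {0, 1, 4, 5}. A clique must lie in a single bag of any decomposition, so no decomposition can have width below 3. Therefore the treewidth is 3.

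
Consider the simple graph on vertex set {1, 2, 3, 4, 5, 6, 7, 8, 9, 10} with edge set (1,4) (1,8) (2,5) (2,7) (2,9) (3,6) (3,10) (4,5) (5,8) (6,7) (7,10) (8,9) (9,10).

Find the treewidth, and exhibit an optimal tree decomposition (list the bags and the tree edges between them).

The largest bag has 3 vertices, giving width 2; this decomposition certifies tw(G) ≤ 2. The edges 4–1–8–5–4 form a cycle, so G is not a tree and its treewidth is at least 2. Hence tw(G) = 2 exactly.

Treewidth 2.
Bags: B1 = {1, 4, 5}  B2 = {1, 5, 8}  B3 = {2, 5, 8}  B4 = {2, 8, 9}  B5 = {2, 7, 9}  B6 = {7, 9, 10}  B7 = {6, 7, 10}  B8 = {3, 6, 10}
Tree: B1–B2, B2–B3, B3–B4, B4–B5, B5–B6, B6–B7, B7–B8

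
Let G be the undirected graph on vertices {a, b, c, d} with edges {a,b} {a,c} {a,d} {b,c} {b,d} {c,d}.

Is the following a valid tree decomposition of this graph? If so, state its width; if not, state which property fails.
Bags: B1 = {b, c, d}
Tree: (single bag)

A tree decomposition must satisfy three properties: every vertex lies in some bag; for every edge, both endpoints lie together in some bag; and for every vertex, the bags containing it form a connected subtree. Here vertex a appears in no bag, so the decomposition is invalid.

No — vertex a appears in no bag.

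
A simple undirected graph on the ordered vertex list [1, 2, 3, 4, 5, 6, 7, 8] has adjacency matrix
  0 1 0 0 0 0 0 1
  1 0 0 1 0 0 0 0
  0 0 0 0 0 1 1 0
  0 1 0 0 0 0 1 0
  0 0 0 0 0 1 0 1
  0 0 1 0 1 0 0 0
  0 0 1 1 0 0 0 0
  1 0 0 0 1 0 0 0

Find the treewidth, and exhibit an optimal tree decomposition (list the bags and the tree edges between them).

Treewidth 2.
One such decomposition:
Bags: B1 = {5, 6, 8}  B2 = {3, 6, 8}  B3 = {3, 7, 8}  B4 = {4, 7, 8}  B5 = {2, 4, 8}  B6 = {1, 2, 8}
Tree: B1–B2, B2–B3, B3–B4, B4–B5, B5–B6

Every bag has size at most 3, so the width is 3 − 1 = 2 and tw(G) ≤ 2. For the lower bound, G contains the cycle 8–5–6–3–7–4–2–1–8, so G is not a forest; only forests have treewidth ≤ 1, hence tw(G) ≥ 2. Hence tw(G) = 2 exactly.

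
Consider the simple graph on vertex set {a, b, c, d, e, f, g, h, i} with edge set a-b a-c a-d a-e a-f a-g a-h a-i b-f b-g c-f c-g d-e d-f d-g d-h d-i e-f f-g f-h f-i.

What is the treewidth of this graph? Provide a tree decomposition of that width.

Every bag has size at most 4, so the width is 4 − 1 = 3 and tw(G) ≤ 3. For the lower bound, the 4 vertices {a, d, f, g} are pairwise adjacent, and any tree decomposition puts a clique entirely inside one bag — forcing width ≥ 3. Combining the bounds, tw(G) = 3.

Treewidth 3.
Bags: B1 = {a, d, f, g}  B2 = {a, c, f, g}  B3 = {a, d, e, f}  B4 = {a, b, f, g}  B5 = {a, d, f, h}  B6 = {a, d, f, i}
Tree: B1–B2, B1–B3, B2–B4, B1–B5, B1–B6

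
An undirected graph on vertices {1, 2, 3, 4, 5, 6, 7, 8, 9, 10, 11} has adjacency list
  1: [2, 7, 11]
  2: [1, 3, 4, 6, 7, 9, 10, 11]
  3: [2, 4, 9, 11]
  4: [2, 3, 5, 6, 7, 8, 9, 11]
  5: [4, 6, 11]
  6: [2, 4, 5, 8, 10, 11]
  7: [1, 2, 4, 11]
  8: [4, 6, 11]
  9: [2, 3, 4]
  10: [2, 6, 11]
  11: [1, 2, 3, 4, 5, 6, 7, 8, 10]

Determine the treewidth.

3

A width-3 tree decomposition is:
Bags: B1 = {4, 6, 8, 11}  B2 = {2, 4, 6, 11}  B3 = {2, 4, 7, 11}  B4 = {4, 5, 6, 11}  B5 = {2, 3, 4, 11}  B6 = {1, 2, 7, 11}  B7 = {2, 6, 10, 11}  B8 = {2, 3, 4, 9}
Tree: B1–B2, B2–B3, B2–B4, B2–B5, B3–B6, B2–B7, B5–B8
Each bag holds 4 vertices, so the decomposition has width 3, which upper-bounds the treewidth. For the lower bound, the 4 vertices {2, 3, 4, 9} are pairwise adjacent, and any tree decomposition puts a clique entirely inside one bag — forcing width ≥ 3. Combining the bounds, tw(G) = 3.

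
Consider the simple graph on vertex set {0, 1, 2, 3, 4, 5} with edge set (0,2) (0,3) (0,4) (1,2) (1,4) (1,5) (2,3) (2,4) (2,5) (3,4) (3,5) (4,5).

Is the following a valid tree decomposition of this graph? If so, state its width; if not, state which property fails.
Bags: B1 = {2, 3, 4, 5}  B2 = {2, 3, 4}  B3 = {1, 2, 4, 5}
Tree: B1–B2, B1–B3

No — vertex 0 appears in no bag.

A tree decomposition must satisfy three properties: every vertex lies in some bag; for every edge, both endpoints lie together in some bag; and for every vertex, the bags containing it form a connected subtree. Here vertex 0 appears in no bag, so the decomposition is invalid.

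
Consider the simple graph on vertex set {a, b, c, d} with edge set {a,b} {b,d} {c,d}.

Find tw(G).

1

A width-1 tree decomposition is:
Bags: B1 = {c, d}  B2 = {b, d}  B3 = {a, b}
Tree: B1–B2, B2–B3
Every bag has size at most 2, so the width is 2 − 1 = 1 and tw(G) ≤ 1. G has an edge, so its treewidth is at least 1. Therefore the treewidth is 1.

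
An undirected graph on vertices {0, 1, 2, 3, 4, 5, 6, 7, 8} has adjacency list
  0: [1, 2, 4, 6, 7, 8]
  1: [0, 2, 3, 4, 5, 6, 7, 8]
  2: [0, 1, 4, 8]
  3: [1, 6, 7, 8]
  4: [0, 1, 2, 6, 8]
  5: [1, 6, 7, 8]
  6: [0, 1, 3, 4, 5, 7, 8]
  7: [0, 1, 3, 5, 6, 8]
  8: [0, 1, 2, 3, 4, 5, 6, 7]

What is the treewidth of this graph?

A width-4 tree decomposition is:
Bags: B1 = {1, 5, 6, 7, 8}  B2 = {0, 1, 6, 7, 8}  B3 = {0, 1, 4, 6, 8}  B4 = {1, 3, 6, 7, 8}  B5 = {0, 1, 2, 4, 8}
Tree: B1–B2, B2–B3, B2–B4, B3–B5
Each bag holds 5 vertices, so the decomposition has width 4, which upper-bounds the treewidth. For the lower bound, the 5 vertices {0, 1, 2, 4, 8} are pairwise adjacent, and any tree decomposition puts a clique entirely inside one bag — forcing width ≥ 4. The upper and lower bounds meet at 4, so that is the treewidth.

4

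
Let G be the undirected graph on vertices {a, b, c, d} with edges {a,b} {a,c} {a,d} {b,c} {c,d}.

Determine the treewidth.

A width-2 tree decomposition is:
Bags: B1 = {a, c, d}  B2 = {a, b, c}
Tree: B1–B2
Every bag has size at most 3, so the width is 3 − 1 = 2 and tw(G) ≤ 2. On the other hand G contains the 3-clique {a, c, d}. A clique must lie in a single bag of any decomposition, so no decomposition can have width below 2. Hence tw(G) = 2 exactly.

2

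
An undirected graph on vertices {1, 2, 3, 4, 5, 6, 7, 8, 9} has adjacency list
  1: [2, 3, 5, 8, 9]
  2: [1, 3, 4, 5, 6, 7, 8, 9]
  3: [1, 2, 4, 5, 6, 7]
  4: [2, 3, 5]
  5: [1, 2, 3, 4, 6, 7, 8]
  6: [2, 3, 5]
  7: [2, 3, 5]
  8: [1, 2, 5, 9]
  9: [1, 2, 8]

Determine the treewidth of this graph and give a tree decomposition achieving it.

Treewidth 3.
Bags: B1 = {2, 3, 4, 5}  B2 = {1, 2, 3, 5}  B3 = {1, 2, 5, 8}  B4 = {2, 3, 5, 7}  B5 = {2, 3, 5, 6}  B6 = {1, 2, 8, 9}
Tree: B1–B2, B2–B3, B2–B4, B4–B5, B3–B6

Each bag holds 4 vertices, so the decomposition has width 3, which upper-bounds the treewidth. On the other hand G contains the 4-clique {1, 2, 8, 9}. A clique must lie in a single bag of any decomposition, so no decomposition can have width below 3. Therefore the treewidth is 3.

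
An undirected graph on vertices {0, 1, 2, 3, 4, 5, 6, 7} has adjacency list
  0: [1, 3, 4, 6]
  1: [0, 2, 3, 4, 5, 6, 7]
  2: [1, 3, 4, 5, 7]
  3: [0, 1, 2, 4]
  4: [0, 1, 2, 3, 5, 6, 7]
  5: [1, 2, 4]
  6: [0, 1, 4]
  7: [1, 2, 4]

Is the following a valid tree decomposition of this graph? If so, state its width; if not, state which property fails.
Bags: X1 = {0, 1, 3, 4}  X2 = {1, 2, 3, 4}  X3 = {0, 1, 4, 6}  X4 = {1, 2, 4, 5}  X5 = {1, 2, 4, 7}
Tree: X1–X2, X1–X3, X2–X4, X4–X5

Checking the three conditions: (i) the bags cover all of {0, 1, 2, 3, 4, 5, 6, 7}; (ii) for each edge, some bag contains both endpoints; (iii) the bags containing any fixed vertex form a subtree. All hold, so the decomposition is valid with width 4 − 1 = 3.

Yes; width 3.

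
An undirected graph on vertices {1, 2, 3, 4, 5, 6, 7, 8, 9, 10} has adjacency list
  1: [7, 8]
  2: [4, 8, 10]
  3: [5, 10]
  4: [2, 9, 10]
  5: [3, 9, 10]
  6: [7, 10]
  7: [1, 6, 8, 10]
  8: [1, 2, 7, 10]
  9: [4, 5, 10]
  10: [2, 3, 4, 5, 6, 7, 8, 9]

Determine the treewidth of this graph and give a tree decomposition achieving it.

Treewidth 2.
One such decomposition:
Bags: B1 = {7, 8, 10}  B2 = {2, 8, 10}  B3 = {2, 4, 10}  B4 = {1, 7, 8}  B5 = {4, 9, 10}  B6 = {5, 9, 10}  B7 = {6, 7, 10}  B8 = {3, 5, 10}
Tree: B1–B2, B2–B3, B1–B4, B3–B5, B5–B6, B1–B7, B6–B8

Each bag holds 3 vertices, so the decomposition has width 2, which upper-bounds the treewidth. On the other hand G contains the 3-clique {1, 7, 8}. A clique must lie in a single bag of any decomposition, so no decomposition can have width below 2. Hence tw(G) = 2 exactly.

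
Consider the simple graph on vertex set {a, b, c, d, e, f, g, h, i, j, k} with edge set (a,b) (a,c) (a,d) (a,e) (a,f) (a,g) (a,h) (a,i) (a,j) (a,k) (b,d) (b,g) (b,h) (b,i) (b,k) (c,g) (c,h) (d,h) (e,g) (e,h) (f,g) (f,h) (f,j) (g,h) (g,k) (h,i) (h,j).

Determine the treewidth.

3

A width-3 tree decomposition is:
Bags: B1 = {a, b, g, k}  B2 = {a, b, g, h}  B3 = {a, b, d, h}  B4 = {a, b, h, i}  B5 = {a, f, g, h}  B6 = {a, e, g, h}  B7 = {a, f, h, j}  B8 = {a, c, g, h}
Tree: B1–B2, B2–B3, B2–B4, B2–B5, B5–B6, B5–B7, B6–B8
The largest bag has 4 vertices, giving width 3; this decomposition certifies tw(G) ≤ 3. For the lower bound, the 4 vertices {a, b, d, h} are pairwise adjacent, and any tree decomposition puts a clique entirely inside one bag — forcing width ≥ 3. Combining the bounds, tw(G) = 3.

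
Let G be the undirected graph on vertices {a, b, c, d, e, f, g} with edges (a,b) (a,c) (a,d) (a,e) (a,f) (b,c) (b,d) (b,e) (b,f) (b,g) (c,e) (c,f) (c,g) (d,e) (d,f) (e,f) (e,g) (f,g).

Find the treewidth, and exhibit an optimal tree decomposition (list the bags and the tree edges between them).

Treewidth 4.
One such decomposition:
Bags: B1 = {a, b, c, e, f}  B2 = {b, c, e, f, g}  B3 = {a, b, d, e, f}
Tree: B1–B2, B1–B3

Each bag holds 5 vertices, so the decomposition has width 4, which upper-bounds the treewidth. For the lower bound, the 5 vertices {a, b, d, e, f} are pairwise adjacent, and any tree decomposition puts a clique entirely inside one bag — forcing width ≥ 4. Combining the bounds, tw(G) = 4.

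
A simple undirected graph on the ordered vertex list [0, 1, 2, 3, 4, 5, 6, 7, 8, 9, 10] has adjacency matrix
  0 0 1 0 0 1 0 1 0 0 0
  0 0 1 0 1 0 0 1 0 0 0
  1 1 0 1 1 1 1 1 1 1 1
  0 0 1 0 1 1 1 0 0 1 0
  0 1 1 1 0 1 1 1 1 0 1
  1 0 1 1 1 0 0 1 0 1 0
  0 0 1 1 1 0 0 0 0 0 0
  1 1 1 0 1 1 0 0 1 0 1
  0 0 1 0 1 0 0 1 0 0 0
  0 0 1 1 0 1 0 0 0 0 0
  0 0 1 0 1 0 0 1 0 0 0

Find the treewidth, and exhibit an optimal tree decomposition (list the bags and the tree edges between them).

Each bag holds 4 vertices, so the decomposition has width 3, which upper-bounds the treewidth. Conversely, {0, 2, 5, 7} is a clique of size 4, and the vertices of any clique must share a bag in every tree decomposition; so some bag has ≥ 4 vertices and tw(G) ≥ 3. The upper and lower bounds meet at 3, so that is the treewidth.

Treewidth 3.
One such decomposition:
Bags: B1 = {1, 2, 4, 7}  B2 = {2, 4, 5, 7}  B3 = {0, 2, 5, 7}  B4 = {2, 4, 7, 10}  B5 = {2, 4, 7, 8}  B6 = {2, 3, 4, 5}  B7 = {2, 3, 4, 6}  B8 = {2, 3, 5, 9}
Tree: B1–B2, B2–B3, B2–B4, B4–B5, B2–B6, B6–B7, B6–B8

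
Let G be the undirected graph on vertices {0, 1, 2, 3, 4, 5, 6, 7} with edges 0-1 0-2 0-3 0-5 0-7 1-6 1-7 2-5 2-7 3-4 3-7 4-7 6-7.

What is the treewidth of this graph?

2

A width-2 tree decomposition is:
Bags: B1 = {0, 1, 7}  B2 = {0, 3, 7}  B3 = {1, 6, 7}  B4 = {3, 4, 7}  B5 = {0, 2, 7}  B6 = {0, 2, 5}
Tree: B1–B2, B1–B3, B2–B4, B1–B5, B5–B6
Each bag holds 3 vertices, so the decomposition has width 2, which upper-bounds the treewidth. On the other hand G contains the 3-clique {0, 2, 5}. A clique must lie in a single bag of any decomposition, so no decomposition can have width below 2. The upper and lower bounds meet at 2, so that is the treewidth.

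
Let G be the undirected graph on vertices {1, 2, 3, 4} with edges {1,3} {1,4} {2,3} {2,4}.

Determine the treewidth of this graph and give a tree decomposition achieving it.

The largest bag has 3 vertices, giving width 2; this decomposition certifies tw(G) ≤ 2. Since 4–2–3–1–4 is a cycle in G, G is not acyclic. Forests are exactly the graphs of treewidth ≤ 1, so tw(G) ≥ 2. Combining the bounds, tw(G) = 2.

Treewidth 2.
Bags: B1 = {2, 3, 4}  B2 = {1, 3, 4}
Tree: B1–B2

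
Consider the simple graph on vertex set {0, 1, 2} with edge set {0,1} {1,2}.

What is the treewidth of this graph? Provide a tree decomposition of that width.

Every bag has size at most 2, so the width is 2 − 1 = 1 and tw(G) ≤ 1. Since G has at least one edge (e.g. 1–2), it is not an edgeless graph, so tw(G) ≥ 1. The upper and lower bounds meet at 1, so that is the treewidth.

Treewidth 1.
One such decomposition:
Bags: B1 = {1, 2}  B2 = {0, 1}
Tree: B1–B2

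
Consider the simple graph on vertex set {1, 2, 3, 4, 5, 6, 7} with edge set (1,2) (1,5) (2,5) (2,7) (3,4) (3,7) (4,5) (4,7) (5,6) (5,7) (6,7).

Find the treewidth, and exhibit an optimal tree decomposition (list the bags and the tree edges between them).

Treewidth 2.
Bags: B1 = {1, 2, 5}  B2 = {2, 5, 7}  B3 = {5, 6, 7}  B4 = {4, 5, 7}  B5 = {3, 4, 7}
Tree: B1–B2, B2–B3, B3–B4, B4–B5

Each bag holds 3 vertices, so the decomposition has width 2, which upper-bounds the treewidth. Conversely, {3, 4, 7} is a clique of size 3, and the vertices of any clique must share a bag in every tree decomposition; so some bag has ≥ 3 vertices and tw(G) ≥ 2. The upper and lower bounds meet at 2, so that is the treewidth.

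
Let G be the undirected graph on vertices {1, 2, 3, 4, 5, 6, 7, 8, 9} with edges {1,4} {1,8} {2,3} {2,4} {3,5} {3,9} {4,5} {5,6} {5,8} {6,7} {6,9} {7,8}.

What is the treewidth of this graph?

3

A width-3 tree decomposition is:
Bags: B1 = {1, 4, 7, 8}  B2 = {4, 5, 7, 8}  B3 = {4, 5, 6, 7}  B4 = {2, 4, 5, 6}  B5 = {2, 3, 5, 6}  B6 = {2, 3, 6, 9}
Tree: B1–B2, B2–B3, B3–B4, B4–B5, B5–B6
Every bag has size at most 4, so the width is 4 − 1 = 3 and tw(G) ≤ 3. For the lower bound: the 4 vertex sets {1,7,8}, {4}, {5}, {2,3,6,9} are disjoint, each induces a connected subgraph, and every pair is joined by at least one edge of G. Contracting each set to a single vertex therefore yields K_{4} as a minor, and since treewidth is minor-monotone, tw(G) ≥ tw(K_{4}) = 3. Hence tw(G) = 3 exactly.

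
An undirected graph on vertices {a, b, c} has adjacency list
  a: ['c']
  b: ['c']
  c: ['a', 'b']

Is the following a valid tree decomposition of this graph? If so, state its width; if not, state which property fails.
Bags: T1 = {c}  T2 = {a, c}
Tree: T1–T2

A tree decomposition must satisfy three properties: every vertex lies in some bag; for every edge, both endpoints lie together in some bag; and for every vertex, the bags containing it form a connected subtree. Here vertex b appears in no bag, so the decomposition is invalid.

No — vertex b appears in no bag.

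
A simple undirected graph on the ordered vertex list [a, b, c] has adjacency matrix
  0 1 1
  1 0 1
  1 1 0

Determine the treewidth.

2

A width-2 tree decomposition is:
Bags: B1 = {a, b, c}
Tree: (single bag)
With just one bag of size 3, the width is 3 − 1 = 2, so tw(G) ≤ 2. For the lower bound, the 3 vertices {a, b, c} are pairwise adjacent, and any tree decomposition puts a clique entirely inside one bag — forcing width ≥ 2. The upper and lower bounds meet at 2, so that is the treewidth.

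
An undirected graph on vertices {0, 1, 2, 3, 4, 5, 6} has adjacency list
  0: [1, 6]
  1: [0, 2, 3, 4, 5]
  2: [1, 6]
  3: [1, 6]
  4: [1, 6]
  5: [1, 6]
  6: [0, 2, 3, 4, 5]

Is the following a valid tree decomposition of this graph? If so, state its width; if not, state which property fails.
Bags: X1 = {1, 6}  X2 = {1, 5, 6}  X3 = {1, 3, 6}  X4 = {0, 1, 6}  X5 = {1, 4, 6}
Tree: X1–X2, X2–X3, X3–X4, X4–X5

A tree decomposition must satisfy three properties: every vertex lies in some bag; for every edge, both endpoints lie together in some bag; and for every vertex, the bags containing it form a connected subtree. Here vertex 2 appears in no bag, so the decomposition is invalid.

No — vertex 2 appears in no bag.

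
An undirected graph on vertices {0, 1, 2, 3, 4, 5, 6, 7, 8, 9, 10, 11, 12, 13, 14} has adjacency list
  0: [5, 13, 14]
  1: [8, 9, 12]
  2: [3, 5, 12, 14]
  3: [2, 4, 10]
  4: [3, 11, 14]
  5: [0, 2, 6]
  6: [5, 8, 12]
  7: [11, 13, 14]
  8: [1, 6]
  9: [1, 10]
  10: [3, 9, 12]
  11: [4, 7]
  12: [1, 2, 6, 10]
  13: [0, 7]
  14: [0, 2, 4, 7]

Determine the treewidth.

A width-3 tree decomposition is:
Bags: B1 = {0, 7, 11, 13}  B2 = {0, 7, 11, 14}  B3 = {0, 4, 11, 14}  B4 = {0, 4, 5, 14}  B5 = {2, 4, 5, 14}  B6 = {2, 3, 4, 5}  B7 = {2, 3, 5, 6}  B8 = {2, 3, 6, 12}  B9 = {3, 6, 10, 12}  B10 = {6, 8, 10, 12}  B11 = {1, 8, 10, 12}  B12 = {1, 8, 9, 10}
Tree: B1–B2, B2–B3, B3–B4, B4–B5, B5–B6, B6–B7, B7–B8, B8–B9, B9–B10, B10–B11, B11–B12
Every bag has size at most 4, so the width is 4 − 1 = 3 and tw(G) ≤ 3. For the lower bound: the 4 vertex sets {7,11,13}, {0}, {14}, {2,3,4,5} are disjoint, each induces a connected subgraph, and every pair is joined by at least one edge of G. Contracting each set to a single vertex therefore yields K_{4} as a minor, and since treewidth is minor-monotone, tw(G) ≥ tw(K_{4}) = 3. Combining the bounds, tw(G) = 3.

3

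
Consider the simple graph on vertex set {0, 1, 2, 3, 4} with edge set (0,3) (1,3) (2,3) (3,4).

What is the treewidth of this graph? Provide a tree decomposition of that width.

The largest bag has 2 vertices, giving width 1; this decomposition certifies tw(G) ≤ 1. Any graph with an edge has treewidth ≥ 1, and G has the edge 0–3. The upper and lower bounds meet at 1, so that is the treewidth.

Treewidth 1.
Bags: B1 = {0, 3}  B2 = {3, 4}  B3 = {1, 3}  B4 = {2, 3}
Tree: B1–B2, B1–B3, B1–B4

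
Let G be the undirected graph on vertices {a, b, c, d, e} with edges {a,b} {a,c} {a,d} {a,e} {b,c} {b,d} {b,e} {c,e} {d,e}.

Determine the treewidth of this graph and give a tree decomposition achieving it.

Treewidth 3.
One such decomposition:
Bags: B1 = {a, b, d, e}  B2 = {a, b, c, e}
Tree: B1–B2

The largest bag has 4 vertices, giving width 3; this decomposition certifies tw(G) ≤ 3. For the lower bound, the 4 vertices {a, b, d, e} are pairwise adjacent, and any tree decomposition puts a clique entirely inside one bag — forcing width ≥ 3. Combining the bounds, tw(G) = 3.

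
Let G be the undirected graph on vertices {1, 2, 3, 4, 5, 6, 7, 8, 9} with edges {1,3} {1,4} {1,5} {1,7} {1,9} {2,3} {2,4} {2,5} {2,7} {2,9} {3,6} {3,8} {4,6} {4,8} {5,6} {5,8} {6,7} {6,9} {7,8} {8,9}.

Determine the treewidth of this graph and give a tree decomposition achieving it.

Each bag holds 5 vertices, so the decomposition has width 4, which upper-bounds the treewidth. For the lower bound: the 5 vertex sets {2,4}, {1,9}, {3,8}, {6}, {5} are disjoint, each induces a connected subgraph, and every pair is joined by at least one edge of G. Contracting each set to a single vertex therefore yields K_{5} as a minor, and since treewidth is minor-monotone, tw(G) ≥ tw(K_{5}) = 4. Therefore the treewidth is 4.

Treewidth 4.
One such decomposition:
Bags: B1 = {1, 2, 4, 6, 8}  B2 = {1, 2, 6, 8, 9}  B3 = {1, 2, 3, 6, 8}  B4 = {1, 2, 5, 6, 8}  B5 = {1, 2, 6, 7, 8}
Tree: B1–B2, B2–B3, B3–B4, B4–B5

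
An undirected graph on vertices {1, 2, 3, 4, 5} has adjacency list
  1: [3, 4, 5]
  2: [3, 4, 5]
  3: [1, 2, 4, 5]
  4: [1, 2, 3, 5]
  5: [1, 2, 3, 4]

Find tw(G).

3

A width-3 tree decomposition is:
Bags: B1 = {1, 3, 4, 5}  B2 = {2, 3, 4, 5}
Tree: B1–B2
The largest bag has 4 vertices, giving width 3; this decomposition certifies tw(G) ≤ 3. On the other hand G contains the 4-clique {1, 3, 4, 5}. A clique must lie in a single bag of any decomposition, so no decomposition can have width below 3. The upper and lower bounds meet at 3, so that is the treewidth.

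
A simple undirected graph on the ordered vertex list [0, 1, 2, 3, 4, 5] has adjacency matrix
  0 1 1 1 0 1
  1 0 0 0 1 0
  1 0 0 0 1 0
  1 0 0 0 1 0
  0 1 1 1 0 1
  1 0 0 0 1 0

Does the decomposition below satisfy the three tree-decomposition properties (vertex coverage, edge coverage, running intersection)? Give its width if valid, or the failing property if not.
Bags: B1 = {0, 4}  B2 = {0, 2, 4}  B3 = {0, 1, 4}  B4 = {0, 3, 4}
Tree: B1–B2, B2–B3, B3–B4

No — vertex 5 appears in no bag.

A tree decomposition must satisfy three properties: every vertex lies in some bag; for every edge, both endpoints lie together in some bag; and for every vertex, the bags containing it form a connected subtree. Here vertex 5 appears in no bag, so the decomposition is invalid.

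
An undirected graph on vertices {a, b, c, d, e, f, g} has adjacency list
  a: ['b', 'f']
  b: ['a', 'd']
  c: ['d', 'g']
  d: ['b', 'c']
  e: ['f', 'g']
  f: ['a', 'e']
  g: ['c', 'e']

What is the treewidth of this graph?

2

A width-2 tree decomposition is:
Bags: B1 = {a, e, f}  B2 = {a, b, e}  B3 = {b, d, e}  B4 = {c, d, e}  B5 = {c, e, g}
Tree: B1–B2, B2–B3, B3–B4, B4–B5
The largest bag has 3 vertices, giving width 2; this decomposition certifies tw(G) ≤ 2. Since e–f–a–b–d–c–g–e is a cycle in G, G is not acyclic. Forests are exactly the graphs of treewidth ≤ 1, so tw(G) ≥ 2. Hence tw(G) = 2 exactly.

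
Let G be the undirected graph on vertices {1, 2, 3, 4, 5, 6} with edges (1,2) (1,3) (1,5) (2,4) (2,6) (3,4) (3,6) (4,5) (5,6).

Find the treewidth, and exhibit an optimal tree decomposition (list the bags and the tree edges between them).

Treewidth 3.
One optimal decomposition is:
Bags: B1 = {2, 3, 5, 6}  B2 = {2, 3, 4, 5}  B3 = {1, 2, 3, 5}
Tree: B1–B2, B2–B3

Every bag has size at most 4, so the width is 4 − 1 = 3 and tw(G) ≤ 3. For the lower bound: the 4 vertex sets {3,6}, {4,5}, {2}, {1} are disjoint, each induces a connected subgraph, and every pair is joined by at least one edge of G. Contracting each set to a single vertex therefore yields K_{4} as a minor, and since treewidth is minor-monotone, tw(G) ≥ tw(K_{4}) = 3. Therefore the treewidth is 3.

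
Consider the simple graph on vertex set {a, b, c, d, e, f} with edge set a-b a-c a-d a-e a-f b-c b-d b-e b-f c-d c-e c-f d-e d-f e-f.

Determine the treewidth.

A width-5 tree decomposition is:
Bags: B1 = {a, b, c, d, e, f}
Tree: (single bag)
With just one bag of size 6, the width is 6 − 1 = 5, so tw(G) ≤ 5. Conversely, {a, b, c, d, e, f} is a clique of size 6, and the vertices of any clique must share a bag in every tree decomposition; so some bag has ≥ 6 vertices and tw(G) ≥ 5. Hence tw(G) = 5 exactly.

5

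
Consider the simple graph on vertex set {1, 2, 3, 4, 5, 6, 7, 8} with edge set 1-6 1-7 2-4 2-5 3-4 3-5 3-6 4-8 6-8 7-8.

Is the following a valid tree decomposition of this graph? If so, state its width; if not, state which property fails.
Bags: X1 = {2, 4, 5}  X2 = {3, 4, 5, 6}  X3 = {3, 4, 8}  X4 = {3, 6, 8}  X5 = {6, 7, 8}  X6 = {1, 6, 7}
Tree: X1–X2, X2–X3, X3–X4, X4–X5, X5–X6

No — bags containing vertex 6 are not connected in the tree.

A tree decomposition must satisfy three properties: every vertex lies in some bag; for every edge, both endpoints lie together in some bag; and for every vertex, the bags containing it form a connected subtree. Here bags containing vertex 6 are not connected in the tree, so the decomposition is invalid.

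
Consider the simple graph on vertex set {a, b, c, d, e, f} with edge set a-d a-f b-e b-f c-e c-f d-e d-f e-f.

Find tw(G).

2

A width-2 tree decomposition is:
Bags: B1 = {b, e, f}  B2 = {c, e, f}  B3 = {d, e, f}  B4 = {a, d, f}
Tree: B1–B2, B2–B3, B3–B4
Each bag holds 3 vertices, so the decomposition has width 2, which upper-bounds the treewidth. On the other hand G contains the 3-clique {d, e, f}. A clique must lie in a single bag of any decomposition, so no decomposition can have width below 2. Hence tw(G) = 2 exactly.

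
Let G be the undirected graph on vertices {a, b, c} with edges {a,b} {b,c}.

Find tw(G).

1

A width-1 tree decomposition is:
Bags: B1 = {b, c}  B2 = {a, b}
Tree: B1–B2
Each bag holds 2 vertices, so the decomposition has width 1, which upper-bounds the treewidth. Any graph with an edge has treewidth ≥ 1, and G has the edge b–c. Hence tw(G) = 1 exactly.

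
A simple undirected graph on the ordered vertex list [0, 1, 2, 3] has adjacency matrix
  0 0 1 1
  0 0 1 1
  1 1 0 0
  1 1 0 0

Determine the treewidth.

A width-2 tree decomposition is:
Bags: B1 = {0, 2, 3}  B2 = {1, 2, 3}
Tree: B1–B2
Every bag has size at most 3, so the width is 3 − 1 = 2 and tw(G) ≤ 2. For the lower bound, G contains the cycle 3–0–2–1–3, so G is not a forest; only forests have treewidth ≤ 1, hence tw(G) ≥ 2. The upper and lower bounds meet at 2, so that is the treewidth.

2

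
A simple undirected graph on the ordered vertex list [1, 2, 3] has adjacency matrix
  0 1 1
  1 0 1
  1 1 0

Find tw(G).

2

A width-2 tree decomposition is:
Bags: B1 = {1, 2, 3}
Tree: (single bag)
A single bag containing all 3 vertices is trivially a valid decomposition of width 2. Conversely, {1, 2, 3} is a clique of size 3, and the vertices of any clique must share a bag in every tree decomposition; so some bag has ≥ 3 vertices and tw(G) ≥ 2. Hence tw(G) = 2 exactly.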